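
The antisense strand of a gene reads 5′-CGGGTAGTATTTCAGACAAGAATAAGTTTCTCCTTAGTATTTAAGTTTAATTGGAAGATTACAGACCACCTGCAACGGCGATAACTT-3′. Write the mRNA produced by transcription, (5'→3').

5'-AAGUUAUCGCCGUUGCAGGUGGUCUGUAAUCUUCCAAUUAAACUUAAAUACUAAGGAGAAACUUAUUCUUGUCUGAAAUACUACCCG-3'

RNA polymerase reads the template 3'→5' and synthesizes mRNA 5'→3' by base-pairing (A→U, T→A, G↔C). The complement of the template is GCCCATCATAAAGTCTGTTCTTATTCAAAGAGGAATCATAAATTCAAATTAACCTTCTAATGTCTGGTGGACGTTGCCGCTATTGAA; antiparallel, so 5'→3' the coding strand is AAGTTATCGCCGTTGCAGGTGGTCTGTAATCTTCCAATTAAACTTAAATACTAAGGAGAAACTTATTCTTGTCTGAAATACTACCCG. Replace T with U for the mRNA.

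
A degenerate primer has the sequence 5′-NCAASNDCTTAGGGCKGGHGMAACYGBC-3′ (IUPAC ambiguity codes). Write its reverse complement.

Standard pairs A↔T, G↔C; ambiguity codes pair Y↔R, M↔K, S↔S, B↔V, D↔H, N↔N. Complement (NGTTSNHGAATCCCGMCCDCKTTGRCVG), then reverse for 5'→3'.

5'-GVCRGTTKCDCCMGCCCTAAGHNSTTGN-3'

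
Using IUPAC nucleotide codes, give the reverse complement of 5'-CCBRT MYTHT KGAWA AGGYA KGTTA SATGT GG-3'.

Standard pairs A↔T, G↔C; ambiguity codes pair R↔Y, M↔K, W↔W, S↔S, B↔V, H↔D. Complement (GGVYAKRADAMCTWTTCCRTMCAATSTACACC), then reverse for 5'→3'.

5′-CCACATSTAACMTRCCTTWTCMADARKAYVGG-3′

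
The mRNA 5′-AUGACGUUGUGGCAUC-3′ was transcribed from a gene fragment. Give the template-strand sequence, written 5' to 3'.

5′-GATGCCACAACGTCAT-3′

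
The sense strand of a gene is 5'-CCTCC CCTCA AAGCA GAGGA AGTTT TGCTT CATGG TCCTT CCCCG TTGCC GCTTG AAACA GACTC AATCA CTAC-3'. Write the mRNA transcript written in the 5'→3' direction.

mRNA has the coding-strand sequence with U in place of T.

5′-CCUCCCCUCAAAGCAGAGGAAGUUUUGCUUCAUGGUCCUUCCCCGUUGCCGCUUGAAACAGACUCAAUCACUAC-3′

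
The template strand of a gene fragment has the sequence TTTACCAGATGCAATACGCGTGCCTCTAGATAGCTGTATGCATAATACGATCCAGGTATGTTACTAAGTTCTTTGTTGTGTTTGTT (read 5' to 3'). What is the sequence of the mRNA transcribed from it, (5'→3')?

5'-AACAAACACAACAAAGAACUUAGUAACAUACCUGGAUCGUAUUAUGCAUACAGCUAUCUAGAGGCACGCGUAUUGCAUCUGGUAAA-3'

RNA polymerase reads the template 3'→5' and synthesizes mRNA 5'→3' by base-pairing (A→U, T→A, G↔C). The complement of the template is AAATGGTCTACGTTATGCGCACGGAGATCTATCGACATACGTATTATGCTAGGTCCATACAATGATTCAAGAAACAACACAAACAA; antiparallel, so 5'→3' the coding strand is AACAAACACAACAAAGAACTTAGTAACATACCTGGATCGTATTATGCATACAGCTATCTAGAGGCACGCGTATTGCATCTGGTAAA. Replace T with U for the mRNA.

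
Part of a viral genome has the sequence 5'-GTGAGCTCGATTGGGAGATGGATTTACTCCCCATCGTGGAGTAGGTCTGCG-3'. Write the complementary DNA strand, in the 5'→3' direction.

The complement of GTGAGCTCGATTGGGAGATGGATTTACTCCCCATCGTGGAGTAGGTCTGCG is CACTCGAGCTAACCCTCTACCTAAATGAGGGGTAGCACCTCATCCAGACGC (A↔T, G↔C). DNA strands are antiparallel, so the complementary strand runs 3'→5'; reversing gives the 5'→3' form.

5'-CGCAGACCTACTCCACGATGGGGAGTAAATCCATCTCCCAATCGAGCTCAC-3'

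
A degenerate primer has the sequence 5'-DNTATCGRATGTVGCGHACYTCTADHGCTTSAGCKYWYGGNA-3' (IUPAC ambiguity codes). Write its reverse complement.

Standard pairs A↔T, G↔C; ambiguity codes pair R↔Y, K↔M, W↔W, S↔S, D↔H, V↔B, N↔N. Complement (HNATAGCYTACABCGCDTGRAGATHDCGAASTCGMRWRCCNT), then reverse for 5'→3'.

5'-TNCCRWRMGCTSAAGCDHTAGARGTDCGCBACATYCGATANH-3'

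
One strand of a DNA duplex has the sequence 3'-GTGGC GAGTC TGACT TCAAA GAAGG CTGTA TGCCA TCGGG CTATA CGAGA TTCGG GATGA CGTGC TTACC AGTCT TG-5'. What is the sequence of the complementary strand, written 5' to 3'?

The strand is given 3'→5', so its complement runs 5'→3' in the same left-to-right order: pair each base A↔T, G↔C.

5'-CACCGCTCAGACTGAAGTTTCTTCCGACATACGGTAGCCCGATATGCTCTAAGCCCTACTGCACGAATGGTCAGAAC-3'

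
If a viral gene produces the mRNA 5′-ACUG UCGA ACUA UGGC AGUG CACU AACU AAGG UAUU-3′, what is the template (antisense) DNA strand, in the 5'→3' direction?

5'-AATACCTTAGTTAGTGCACTGCCATAGTTCGACAGT-3'

Replace U with T to get the coding DNA strand: ACTGTCGAACTATGGCAGTGCACTAACTAAGGTATT. The template strand is its reverse complement (complement TGACAGCTTGATACCGTCACGTGATTGATTCCATAA, then reverse).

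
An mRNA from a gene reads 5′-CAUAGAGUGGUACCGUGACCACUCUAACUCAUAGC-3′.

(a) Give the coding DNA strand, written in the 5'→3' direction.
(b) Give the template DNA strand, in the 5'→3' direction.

(a) 5'-CATAGAGTGGTACCGTGACCACTCTAACTCATAGC-3'
(b) 5′-GCTATGAGTTAGAGTGGTCACGGTACCACTCTATG-3′

(a) The coding strand matches the mRNA with U→T.
(b) The template strand is the reverse complement of the coding strand.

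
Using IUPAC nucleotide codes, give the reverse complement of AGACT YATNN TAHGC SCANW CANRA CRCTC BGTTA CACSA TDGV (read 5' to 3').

Standard pairs A↔T, G↔C; ambiguity codes pair R↔Y, W↔W, S↔S, B↔V, D↔H, N↔N. Complement (TCTGARTANNATDCGSGTNWGTNYTGYGAGVCAATGTGSTAHCB), then reverse for 5'→3'.

5'-BCHATSGTGTAACVGAGYGTYNTGWNTGSGCDTANNATRAGTCT-3'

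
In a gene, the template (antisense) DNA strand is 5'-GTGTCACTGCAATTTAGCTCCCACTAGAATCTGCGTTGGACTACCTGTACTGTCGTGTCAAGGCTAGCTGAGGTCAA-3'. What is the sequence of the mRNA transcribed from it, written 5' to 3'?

5'-UUGACCUCAGCUAGCCUUGACACGACAGUACAGGUAGUCCAACGCAGAUUCUAGUGGGAGCUAAAUUGCAGUGACAC-3'

The mRNA has the sequence of the coding strand (reverse complement of the template) with T→U. Reverse complement of GTGTCACTGCAATTTAGCTCCCACTAGAATCTGCGTTGGACTACCTGTACTGTCGTGTCAAGGCTAGCTGAGGTCAA is TTGACCTCAGCTAGCCTTGACACGACAGTACAGGTAGTCCAACGCAGATTCTAGTGGGAGCTAAATTGCAGTGACAC; then T→U.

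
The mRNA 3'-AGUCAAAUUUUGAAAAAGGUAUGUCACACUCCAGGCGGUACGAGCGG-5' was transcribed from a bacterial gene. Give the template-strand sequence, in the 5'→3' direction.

5'-TCAGTTTAAAACTTTTTCCATACAGTGTGAGGTCCGCCATGCTCGCC-3'

Written 5'→3' the mRNA is GGCGAGCAUGGCGGACCUCACACUGUAUGGAAAAAGUUUUAAACUGA, so the coding DNA strand is GGCGAGCATGGCGGACCTCACACTGTATGGAAAAAGTTTTAAACTGA. The template is its reverse complement.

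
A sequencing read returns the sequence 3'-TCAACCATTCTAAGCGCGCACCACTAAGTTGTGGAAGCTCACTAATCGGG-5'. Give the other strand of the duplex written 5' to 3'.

5'-AGTTGGTAAGATTCGCGCGTGGTGATTCAACACCTTCGAGTGATTAGCCC-3'

The strand is given 3'→5', so its complement runs 5'→3' in the same left-to-right order: pair each base A↔T, G↔C.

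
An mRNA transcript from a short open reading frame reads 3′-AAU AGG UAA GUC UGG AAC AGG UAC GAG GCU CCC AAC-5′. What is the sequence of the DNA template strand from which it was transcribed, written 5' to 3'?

Written 5'→3' the mRNA is CAACCCUCGGAGCAUGGACAAGGUCUGAAUGGAUAA, so the coding DNA strand is CAACCCTCGGAGCATGGACAAGGTCTGAATGGATAA. The template is its reverse complement.

5'-TTATCCATTCAGACCTTGTCCATGCTCCGAGGGTTG-3'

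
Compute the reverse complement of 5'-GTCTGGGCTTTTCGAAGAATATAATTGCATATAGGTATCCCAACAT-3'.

Complement each base (A↔T, G↔C): CAGACCCGAAAAGCTTCTTATATTAACGTATATCCATAGGGTTGTA. Then reverse.

5′-ATGTTGGGATACCTATATGCAATTATATTCTTCGAAAAGCCCAGAC-3′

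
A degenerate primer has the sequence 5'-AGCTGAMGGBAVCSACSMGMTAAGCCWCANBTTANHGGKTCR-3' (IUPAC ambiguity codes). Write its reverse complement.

Standard pairs A↔T, G↔C; ambiguity codes pair R↔Y, M↔K, W↔W, S↔S, B↔V, H↔D, N↔N. Complement (TCGACTKCCVTBGSTGSKCKATTCGGWGTNVAATNDCCMAGY), then reverse for 5'→3'.

5'-YGAMCCDNTAAVNTGWGGCTTAKCKSGTSGBTVCCKTCAGCT-3'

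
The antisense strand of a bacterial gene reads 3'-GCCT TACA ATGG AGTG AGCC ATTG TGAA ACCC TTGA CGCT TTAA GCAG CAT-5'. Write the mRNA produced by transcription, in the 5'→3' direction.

5'-CGGAAUGUUACCUCACUCGGUAACACUUUGGGAACUGCGAAAUUCGUCGUA-3'

Reading the template 3'→5' as shown, RNA polymerase pairs each base (A→U, T→A, G↔C) to build mRNA 5'→3' directly.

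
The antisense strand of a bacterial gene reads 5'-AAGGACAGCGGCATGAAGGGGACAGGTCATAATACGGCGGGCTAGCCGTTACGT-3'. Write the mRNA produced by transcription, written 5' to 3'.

RNA polymerase reads the template 3'→5' and synthesizes mRNA 5'→3' by base-pairing (A→U, T→A, G↔C). The complement of the template is TTCCTGTCGCCGTACTTCCCCTGTCCAGTATTATGCCGCCCGATCGGCAATGCA; antiparallel, so 5'→3' the coding strand is ACGTAACGGCTAGCCCGCCGTATTATGACCTGTCCCCTTCATGCCGCTGTCCTT. Replace T with U for the mRNA.

5'-ACGUAACGGCUAGCCCGCCGUAUUAUGACCUGUCCCCUUCAUGCCGCUGUCCUU-3'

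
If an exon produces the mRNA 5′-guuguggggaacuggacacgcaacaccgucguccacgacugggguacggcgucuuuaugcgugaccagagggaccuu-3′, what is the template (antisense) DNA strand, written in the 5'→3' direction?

Replace U with T to get the coding DNA strand: GTTGTGGGGAACTGGACACGCAACACCGTCGTCCACGACTGGGGTACGGCGTCTTTATGCGTGACCAGAGGGACCTT. The template strand is its reverse complement (complement CAACACCCCTTGACCTGTGCGTTGTGGCAGCAGGTGCTGACCCCATGCCGCAGAAATACGCACTGGTCTCCCTGGAA, then reverse).

5'-AAGGTCCCTCTGGTCACGCATAAAGACGCCGTACCCCAGTCGTGGACGACGGTGTTGCGTGTCCAGTTCCCCACAAC-3'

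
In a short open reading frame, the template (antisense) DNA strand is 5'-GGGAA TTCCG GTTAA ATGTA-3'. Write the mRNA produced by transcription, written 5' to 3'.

The mRNA has the sequence of the coding strand (reverse complement of the template) with T→U. Reverse complement of GGGAATTCCGGTTAAATGTA is TACATTTAACCGGAATTCCC; then T→U.

5'-UACAUUUAACCGGAAUUCCC-3'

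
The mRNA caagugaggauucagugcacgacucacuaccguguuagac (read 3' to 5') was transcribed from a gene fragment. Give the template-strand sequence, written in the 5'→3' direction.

5′-GTTCACTCCTAAGTCACGTGCTGAGTGATGGCACAATCTG-3′

Written 5'→3' the mRNA is CAGAUUGUGCCAUCACUCAGCACGUGACUUAGGAGUGAAC, so the coding DNA strand is CAGATTGTGCCATCACTCAGCACGTGACTTAGGAGTGAAC. The template is its reverse complement.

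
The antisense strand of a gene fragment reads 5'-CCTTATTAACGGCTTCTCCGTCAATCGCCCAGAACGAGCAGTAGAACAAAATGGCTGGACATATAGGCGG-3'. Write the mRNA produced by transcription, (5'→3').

5'-CCGCCUAUAUGUCCAGCCAUUUUGUUCUACUGCUCGUUCUGGGCGAUUGACGGAGAAGCCGUUAAUAAGG-3'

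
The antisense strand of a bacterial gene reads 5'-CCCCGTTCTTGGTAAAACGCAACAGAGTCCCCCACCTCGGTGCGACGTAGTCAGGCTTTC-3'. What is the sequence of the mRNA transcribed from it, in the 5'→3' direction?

5'-GAAAGCCUGACUACGUCGCACCGAGGUGGGGGACUCUGUUGCGUUUUACCAAGAACGGGG-3'

The mRNA has the sequence of the coding strand (reverse complement of the template) with T→U. Reverse complement of CCCCGTTCTTGGTAAAACGCAACAGAGTCCCCCACCTCGGTGCGACGTAGTCAGGCTTTC is GAAAGCCTGACTACGTCGCACCGAGGTGGGGGACTCTGTTGCGTTTTACCAAGAACGGGG; then T→U.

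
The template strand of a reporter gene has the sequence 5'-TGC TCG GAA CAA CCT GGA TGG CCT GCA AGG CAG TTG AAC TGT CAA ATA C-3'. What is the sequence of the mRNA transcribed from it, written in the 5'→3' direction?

5′-GUAUUUGACAGUUCAACUGCCUUGCAGGCCAUCCAGGUUGUUCCGAGCA-3′

RNA polymerase reads the template 3'→5' and synthesizes mRNA 5'→3' by base-pairing (A→U, T→A, G↔C). The complement of the template is ACGAGCCTTGTTGGACCTACCGGACGTTCCGTCAACTTGACAGTTTATG; antiparallel, so 5'→3' the coding strand is GTATTTGACAGTTCAACTGCCTTGCAGGCCATCCAGGTTGTTCCGAGCA. Replace T with U for the mRNA.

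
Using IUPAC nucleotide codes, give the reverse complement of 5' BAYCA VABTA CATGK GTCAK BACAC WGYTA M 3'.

Standard pairs A↔T, G↔C; ambiguity codes pair Y↔R, M↔K, W↔W, B↔V. Complement (VTRGTBTVATGTACMCAGTMVTGTGWCRATK), then reverse for 5'→3'.

5'-KTARCWGTGTVMTGACMCATGTAVTBTGRTV-3'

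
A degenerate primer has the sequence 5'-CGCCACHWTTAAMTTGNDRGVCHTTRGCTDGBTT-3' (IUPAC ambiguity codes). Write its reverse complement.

5′-AAVCHAGCYAADGBCYHNCAAKTTAAWDGTGGCG-3′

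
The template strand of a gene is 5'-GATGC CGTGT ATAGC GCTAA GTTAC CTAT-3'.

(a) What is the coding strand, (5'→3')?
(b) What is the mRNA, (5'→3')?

(a) The coding strand is the reverse complement of the template: complement CTACGGCACATATCGCGATTCAATGGATA, then reverse.
(b) mRNA has the coding-strand sequence with T→U.

(a) 5'-ATAGGTAACTTAGCGCTATACACGGCATC-3'
(b) 5'-AUAGGUAACUUAGCGCUAUACACGGCAUC-3'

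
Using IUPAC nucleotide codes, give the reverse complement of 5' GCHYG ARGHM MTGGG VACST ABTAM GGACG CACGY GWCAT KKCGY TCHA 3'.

5'-TDGARCGMMATGWCRCGTGCGTCCKTAVTASGTBCCCAKKDCYTCRDGC-3'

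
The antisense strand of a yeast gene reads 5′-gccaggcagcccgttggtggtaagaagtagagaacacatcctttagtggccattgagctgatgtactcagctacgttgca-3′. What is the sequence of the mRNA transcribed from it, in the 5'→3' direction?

5'-UGCAACGUAGCUGAGUACAUCAGCUCAAUGGCCACUAAAGGAUGUGUUCUCUACUUCUUACCACCAACGGGCUGCCUGGC-3'

The mRNA has the sequence of the coding strand (reverse complement of the template) with T→U. Reverse complement of GCCAGGCAGCCCGTTGGTGGTAAGAAGTAGAGAACACATCCTTTAGTGGCCATTGAGCTGATGTACTCAGCTACGTTGCA is TGCAACGTAGCTGAGTACATCAGCTCAATGGCCACTAAAGGATGTGTTCTCTACTTCTTACCACCAACGGGCTGCCTGGC; then T→U.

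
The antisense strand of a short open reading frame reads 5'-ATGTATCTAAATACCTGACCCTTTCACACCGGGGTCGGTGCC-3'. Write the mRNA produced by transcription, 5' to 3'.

The mRNA has the sequence of the coding strand (reverse complement of the template) with T→U. Reverse complement of ATGTATCTAAATACCTGACCCTTTCACACCGGGGTCGGTGCC is GGCACCGACCCCGGTGTGAAAGGGTCAGGTATTTAGATACAT; then T→U.

5′-GGCACCGACCCCGGUGUGAAAGGGUCAGGUAUUUAGAUACAU-3′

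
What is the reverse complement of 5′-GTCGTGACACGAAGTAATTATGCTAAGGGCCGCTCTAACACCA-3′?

5'-TGGTGTTAGAGCGGCCCTTAGCATAATTACTTCGTGTCACGAC-3'

Reading the sequence 3'→5' and pairing each base (A↔T, G↔C) gives the reverse complement directly.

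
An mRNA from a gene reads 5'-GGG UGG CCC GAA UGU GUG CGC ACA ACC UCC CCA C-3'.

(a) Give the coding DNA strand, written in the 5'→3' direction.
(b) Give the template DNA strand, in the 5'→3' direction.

(a) The coding strand matches the mRNA with U→T.
(b) The template strand is the reverse complement of the coding strand.

(a) 5'-GGGTGGCCCGAATGTGTGCGCACAACCTCCCCAC-3'
(b) 5'-GTGGGGAGGTTGTGCGCACACATTCGGGCCACCC-3'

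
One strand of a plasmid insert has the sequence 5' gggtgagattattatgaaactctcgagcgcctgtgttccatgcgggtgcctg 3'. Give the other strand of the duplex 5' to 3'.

5′-CAGGCACCCGCATGGAACACAGGCGCTCGAGAGTTTCATAATAATCTCACCC-3′

The complement of GGGTGAGATTATTATGAAACTCTCGAGCGCCTGTGTTCCATGCGGGTGCCTG is CCCACTCTAATAATACTTTGAGAGCTCGCGGACACAAGGTACGCCCACGGAC (A↔T, G↔C). DNA strands are antiparallel, so the complementary strand runs 3'→5'; reversing gives the 5'→3' form.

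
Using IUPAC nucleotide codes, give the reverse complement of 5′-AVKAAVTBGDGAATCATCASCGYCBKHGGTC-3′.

5'-GACCDMVGRCGSTGATGATTCHCVABTTMBT-3'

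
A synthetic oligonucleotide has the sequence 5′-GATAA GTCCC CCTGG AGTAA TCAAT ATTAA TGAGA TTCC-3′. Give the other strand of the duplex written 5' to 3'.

5′-GGAATCTCATTAATATTGATTACTCCAGGGGGACTTATC-3′

The complement of GATAAGTCCCCCTGGAGTAATCAATATTAATGAGATTCC is CTATTCAGGGGGACCTCATTAGTTATAATTACTCTAAGG (A↔T, G↔C). DNA strands are antiparallel, so the complementary strand runs 3'→5'; reversing gives the 5'→3' form.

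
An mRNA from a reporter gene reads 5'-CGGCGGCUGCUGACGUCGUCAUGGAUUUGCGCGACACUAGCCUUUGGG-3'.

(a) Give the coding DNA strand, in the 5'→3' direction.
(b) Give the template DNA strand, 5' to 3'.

(a) The coding strand matches the mRNA with U→T.
(b) The template strand is the reverse complement of the coding strand.

(a) 5'-CGGCGGCTGCTGACGTCGTCATGGATTTGCGCGACACTAGCCTTTGGG-3'
(b) 5'-CCCAAAGGCTAGTGTCGCGCAAATCCATGACGACGTCAGCAGCCGCCG-3'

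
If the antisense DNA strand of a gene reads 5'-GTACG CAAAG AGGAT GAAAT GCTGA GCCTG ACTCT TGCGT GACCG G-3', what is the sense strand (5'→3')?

The coding strand is complementary and antiparallel to the template: take the complement (A↔T, G↔C) and reverse.

5′-CCGGTCACGCAAGAGTCAGGCTCAGCATTTCATCCTCTTTGCGTAC-3′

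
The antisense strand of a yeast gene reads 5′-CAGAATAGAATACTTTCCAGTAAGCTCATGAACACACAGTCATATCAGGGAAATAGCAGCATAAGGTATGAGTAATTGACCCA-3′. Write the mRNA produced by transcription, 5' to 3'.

The mRNA has the sequence of the coding strand (reverse complement of the template) with T→U. Reverse complement of CAGAATAGAATACTTTCCAGTAAGCTCATGAACACACAGTCATATCAGGGAAATAGCAGCATAAGGTATGAGTAATTGACCCA is TGGGTCAATTACTCATACCTTATGCTGCTATTTCCCTGATATGACTGTGTGTTCATGAGCTTACTGGAAAGTATTCTATTCTG; then T→U.

5'-UGGGUCAAUUACUCAUACCUUAUGCUGCUAUUUCCCUGAUAUGACUGUGUGUUCAUGAGCUUACUGGAAAGUAUUCUAUUCUG-3'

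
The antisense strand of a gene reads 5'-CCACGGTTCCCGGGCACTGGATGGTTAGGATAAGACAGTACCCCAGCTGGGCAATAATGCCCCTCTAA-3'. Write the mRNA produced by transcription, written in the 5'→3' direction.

The mRNA has the sequence of the coding strand (reverse complement of the template) with T→U. Reverse complement of CCACGGTTCCCGGGCACTGGATGGTTAGGATAAGACAGTACCCCAGCTGGGCAATAATGCCCCTCTAA is TTAGAGGGGCATTATTGCCCAGCTGGGGTACTGTCTTATCCTAACCATCCAGTGCCCGGGAACCGTGG; then T→U.

5'-UUAGAGGGGCAUUAUUGCCCAGCUGGGGUACUGUCUUAUCCUAACCAUCCAGUGCCCGGGAACCGUGG-3'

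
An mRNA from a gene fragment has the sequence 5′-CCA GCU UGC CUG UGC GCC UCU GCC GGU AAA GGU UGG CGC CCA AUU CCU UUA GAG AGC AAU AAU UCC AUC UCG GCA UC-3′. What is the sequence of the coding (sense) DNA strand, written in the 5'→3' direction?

5'-CCAGCTTGCCTGTGCGCCTCTGCCGGTAAAGGTTGGCGCCCAATTCCTTTAGAGAGCAATAATTCCATCTCGGCATC-3'

The coding DNA strand has the same 5'→3' sequence as the mRNA with U replaced by T.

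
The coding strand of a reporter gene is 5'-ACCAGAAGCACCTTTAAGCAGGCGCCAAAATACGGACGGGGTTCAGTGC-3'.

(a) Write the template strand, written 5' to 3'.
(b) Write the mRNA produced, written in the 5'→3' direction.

(a) The template strand is the reverse complement of the coding strand: complement TGGTCTTCGTGGAAATTCGTCCGCGGTTTTATGCCTGCCCCAAGTCACG, then reverse.
(b) mRNA matches the coding strand with T→U.

(a) 5'-GCACTGAACCCCGTCCGTATTTTGGCGCCTGCTTAAAGGTGCTTCTGGT-3'
(b) 5'-ACCAGAAGCACCUUUAAGCAGGCGCCAAAAUACGGACGGGGUUCAGUGC-3'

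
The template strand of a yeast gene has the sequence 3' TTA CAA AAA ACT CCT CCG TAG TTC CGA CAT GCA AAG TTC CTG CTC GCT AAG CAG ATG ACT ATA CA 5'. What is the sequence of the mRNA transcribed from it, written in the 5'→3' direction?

5'-AAUGUUUUUUGAGGAGGCAUCAAGGCUGUACGUUUCAAGGACGAGCGAUUCGUCUACUGAUAUGU-3'

Reading the template 3'→5' as shown, RNA polymerase pairs each base (A→U, T→A, G↔C) to build mRNA 5'→3' directly.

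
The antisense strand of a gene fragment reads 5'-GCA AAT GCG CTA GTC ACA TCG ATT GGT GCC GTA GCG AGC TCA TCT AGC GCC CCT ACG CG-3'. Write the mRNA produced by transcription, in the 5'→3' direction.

5′-CGCGUAGGGGCGCUAGAUGAGCUCGCUACGGCACCAAUCGAUGUGACUAGCGCAUUUGC-3′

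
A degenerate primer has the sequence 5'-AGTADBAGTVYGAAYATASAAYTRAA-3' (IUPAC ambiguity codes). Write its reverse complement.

5'-TTYARTTSTATRTTCRBACTVHTACT-3'

Standard pairs A↔T, G↔C; ambiguity codes pair R↔Y, S↔S, B↔V, D↔H. Complement (TCATHVTCABRCTTRTATSTTRAYTT), then reverse for 5'→3'.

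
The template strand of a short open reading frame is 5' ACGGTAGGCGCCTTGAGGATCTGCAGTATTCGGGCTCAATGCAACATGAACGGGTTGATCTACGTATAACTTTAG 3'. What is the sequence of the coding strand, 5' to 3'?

The coding strand is complementary and antiparallel to the template: take the complement (A↔T, G↔C) and reverse.

5'-CTAAAGTTATACGTAGATCAACCCGTTCATGTTGCATTGAGCCCGAATACTGCAGATCCTCAAGGCGCCTACCGT-3'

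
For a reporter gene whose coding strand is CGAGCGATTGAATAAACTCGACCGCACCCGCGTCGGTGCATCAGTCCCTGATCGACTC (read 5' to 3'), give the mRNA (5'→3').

5'-CGAGCGAUUGAAUAAACUCGACCGCACCCGCGUCGGUGCAUCAGUCCCUGAUCGACUC-3'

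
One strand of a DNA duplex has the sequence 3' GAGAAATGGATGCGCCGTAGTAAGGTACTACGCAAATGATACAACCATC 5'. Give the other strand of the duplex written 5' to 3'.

The strand is given 3'→5', so its complement runs 5'→3' in the same left-to-right order: pair each base A↔T, G↔C.

5'-CTCTTTACCTACGCGGCATCATTCCATGATGCGTTTACTATGTTGGTAG-3'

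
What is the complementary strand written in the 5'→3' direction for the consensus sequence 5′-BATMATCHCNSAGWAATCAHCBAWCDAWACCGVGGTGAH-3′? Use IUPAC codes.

Standard pairs A↔T, G↔C; ambiguity codes pair M↔K, W↔W, S↔S, B↔V, D↔H, N↔N. Complement (VTAKTAGDGNSTCWTTAGTDGVTWGHTWTGGCBCCACTD), then reverse for 5'→3'.

5'-DTCACCBCGGTWTHGWTVGDTGATTWCTSNGDGATKATV-3'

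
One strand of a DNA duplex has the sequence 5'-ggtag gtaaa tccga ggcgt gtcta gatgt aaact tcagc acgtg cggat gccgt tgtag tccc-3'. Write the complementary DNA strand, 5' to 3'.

5'-GGGACTACAACGGCATCCGCACGTGCTGAAGTTTACATCTAGACACGCCTCGGATTTACCTACC-3'

The complement of GGTAGGTAAATCCGAGGCGTGTCTAGATGTAAACTTCAGCACGTGCGGATGCCGTTGTAGTCCC is CCATCCATTTAGGCTCCGCACAGATCTACATTTGAAGTCGTGCACGCCTACGGCAACATCAGGG (A↔T, G↔C). DNA strands are antiparallel, so the complementary strand runs 3'→5'; reversing gives the 5'→3' form.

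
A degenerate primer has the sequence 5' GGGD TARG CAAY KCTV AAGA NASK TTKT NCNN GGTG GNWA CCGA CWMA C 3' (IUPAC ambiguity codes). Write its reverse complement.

5'-GTKWGTCGGTWNCCACCNNGNAMAAMSTNTCTTBAGMRTTGCYTAHCCC-3'

Standard pairs A↔T, G↔C; ambiguity codes pair R↔Y, M↔K, W↔W, S↔S, D↔H, V↔B, N↔N. Complement (CCCHATYCGTTRMGABTTCTNTSMAAMANGNNCCACCNWTGGCTGWKTG), then reverse for 5'→3'.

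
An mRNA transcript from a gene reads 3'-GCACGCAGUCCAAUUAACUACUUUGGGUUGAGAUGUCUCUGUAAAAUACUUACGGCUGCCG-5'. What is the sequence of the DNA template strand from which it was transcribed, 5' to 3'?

5'-CGTGCGTCAGGTTAATTGATGAAACCCAACTCTACAGAGACATTTTATGAATGCCGACGGC-3'

Written 5'→3' the mRNA is GCCGUCGGCAUUCAUAAAAUGUCUCUGUAGAGUUGGGUUUCAUCAAUUAACCUGACGCACG, so the coding DNA strand is GCCGTCGGCATTCATAAAATGTCTCTGTAGAGTTGGGTTTCATCAATTAACCTGACGCACG. The template is its reverse complement.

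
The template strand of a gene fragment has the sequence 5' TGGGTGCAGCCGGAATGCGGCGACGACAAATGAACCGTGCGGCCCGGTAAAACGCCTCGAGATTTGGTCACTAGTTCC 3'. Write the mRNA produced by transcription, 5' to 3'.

RNA polymerase reads the template 3'→5' and synthesizes mRNA 5'→3' by base-pairing (A→U, T→A, G↔C). The complement of the template is ACCCACGTCGGCCTTACGCCGCTGCTGTTTACTTGGCACGCCGGGCCATTTTGCGGAGCTCTAAACCAGTGATCAAGG; antiparallel, so 5'→3' the coding strand is GGAACTAGTGACCAAATCTCGAGGCGTTTTACCGGGCCGCACGGTTCATTTGTCGTCGCCGCATTCCGGCTGCACCCA. Replace T with U for the mRNA.

5'-GGAACUAGUGACCAAAUCUCGAGGCGUUUUACCGGGCCGCACGGUUCAUUUGUCGUCGCCGCAUUCCGGCUGCACCCA-3'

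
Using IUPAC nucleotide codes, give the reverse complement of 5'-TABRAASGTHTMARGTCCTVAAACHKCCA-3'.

Standard pairs A↔T, G↔C; ambiguity codes pair R↔Y, M↔K, S↔S, B↔V, H↔D. Complement (ATVYTTSCADAKTYCAGGABTTTGDMGGT), then reverse for 5'→3'.

5'-TGGMDGTTTBAGGACYTKADACSTTYVTA-3'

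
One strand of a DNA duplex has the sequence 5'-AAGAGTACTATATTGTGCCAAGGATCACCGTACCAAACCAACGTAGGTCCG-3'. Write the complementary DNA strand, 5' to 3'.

5'-CGGACCTACGTTGGTTTGGTACGGTGATCCTTGGCACAATATAGTACTCTT-3'

The complement of AAGAGTACTATATTGTGCCAAGGATCACCGTACCAAACCAACGTAGGTCCG is TTCTCATGATATAACACGGTTCCTAGTGGCATGGTTTGGTTGCATCCAGGC (A↔T, G↔C). DNA strands are antiparallel, so the complementary strand runs 3'→5'; reversing gives the 5'→3' form.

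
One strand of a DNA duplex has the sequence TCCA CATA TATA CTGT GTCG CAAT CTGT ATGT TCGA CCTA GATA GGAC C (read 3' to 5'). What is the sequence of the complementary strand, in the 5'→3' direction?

5'-AGGTGTATATATGACACAGCGTTAGACATACAAGCTGGATCTATCCTGG-3'

The strand is given 3'→5', so its complement runs 5'→3' in the same left-to-right order: pair each base A↔T, G↔C.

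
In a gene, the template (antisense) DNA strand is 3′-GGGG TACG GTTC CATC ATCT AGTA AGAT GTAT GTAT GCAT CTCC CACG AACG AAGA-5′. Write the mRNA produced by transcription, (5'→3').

5'-CCCCAUGCCAAGGUAGUAGAUCAUUCUACAUACAUACGUAGAGGGUGCUUGCUUCU-3'

Reading the template 3'→5' as shown, RNA polymerase pairs each base (A→U, T→A, G↔C) to build mRNA 5'→3' directly.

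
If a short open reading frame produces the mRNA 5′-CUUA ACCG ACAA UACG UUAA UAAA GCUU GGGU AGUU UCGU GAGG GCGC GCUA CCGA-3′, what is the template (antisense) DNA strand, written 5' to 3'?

Replace U with T to get the coding DNA strand: CTTAACCGACAATACGTTAATAAAGCTTGGGTAGTTTCGTGAGGGCGCGCTACCGA. The template strand is its reverse complement (complement GAATTGGCTGTTATGCAATTATTTCGAACCCATCAAAGCACTCCCGCGCGATGGCT, then reverse).

5'-TCGGTAGCGCGCCCTCACGAAACTACCCAAGCTTTATTAACGTATTGTCGGTTAAG-3'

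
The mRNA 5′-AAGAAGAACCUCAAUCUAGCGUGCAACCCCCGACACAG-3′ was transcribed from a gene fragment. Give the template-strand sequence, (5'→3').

5'-CTGTGTCGGGGGTTGCACGCTAGATTGAGGTTCTTCTT-3'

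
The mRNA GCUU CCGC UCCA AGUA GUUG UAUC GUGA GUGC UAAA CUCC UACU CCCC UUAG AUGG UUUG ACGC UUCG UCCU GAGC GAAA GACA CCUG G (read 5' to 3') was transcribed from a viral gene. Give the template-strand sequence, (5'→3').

Replace U with T to get the coding DNA strand: GCTTCCGCTCCAAGTAGTTGTATCGTGAGTGCTAAACTCCTACTCCCCTTAGATGGTTTGACGCTTCGTCCTGAGCGAAAGACACCTGG. The template strand is its reverse complement (complement CGAAGGCGAGGTTCATCAACATAGCACTCACGATTTGAGGATGAGGGGAATCTACCAAACTGCGAAGCAGGACTCGCTTTCTGTGGACC, then reverse).

5′-CCAGGTGTCTTTCGCTCAGGACGAAGCGTCAAACCATCTAAGGGGAGTAGGAGTTTAGCACTCACGATACAACTACTTGGAGCGGAAGC-3′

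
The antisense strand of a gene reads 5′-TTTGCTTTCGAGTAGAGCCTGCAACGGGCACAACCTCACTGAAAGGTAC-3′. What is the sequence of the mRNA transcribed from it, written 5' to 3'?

5′-GUACCUUUCAGUGAGGUUGUGCCCGUUGCAGGCUCUACUCGAAAGCAAA-3′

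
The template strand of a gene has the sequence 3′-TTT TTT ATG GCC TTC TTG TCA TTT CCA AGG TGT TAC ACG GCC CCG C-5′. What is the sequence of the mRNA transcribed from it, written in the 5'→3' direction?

5′-AAAAAAUACCGGAAGAACAGUAAAGGUUCCACAAUGUGCCGGGGCG-3′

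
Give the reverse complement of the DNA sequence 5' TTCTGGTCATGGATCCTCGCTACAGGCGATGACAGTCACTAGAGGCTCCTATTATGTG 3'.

5'-CACATAATAGGAGCCTCTAGTGACTGTCATCGCCTGTAGCGAGGATCCATGACCAGAA-3'

Reading the sequence 3'→5' and pairing each base (A↔T, G↔C) gives the reverse complement directly.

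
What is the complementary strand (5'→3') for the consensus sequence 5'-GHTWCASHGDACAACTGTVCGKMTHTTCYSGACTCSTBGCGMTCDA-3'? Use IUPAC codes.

5'-THGAKCGCVASGAGTCSRGAADAKMCGBACAGTTGTHCDSTGWADC-3'

Standard pairs A↔T, G↔C; ambiguity codes pair Y↔R, M↔K, W↔W, S↔S, B↔V, D↔H. Complement (CDAWGTSDCHTGTTGACABGCMKADAAGRSCTGAGSAVCGCKAGHT), then reverse for 5'→3'.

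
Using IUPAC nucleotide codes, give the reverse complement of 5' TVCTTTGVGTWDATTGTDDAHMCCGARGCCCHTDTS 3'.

5′-SAHADGGGCYTCGGKDTHHACAATHWACBCAAAGBA-3′

Standard pairs A↔T, G↔C; ambiguity codes pair R↔Y, M↔K, W↔W, S↔S, D↔H, V↔B. Complement (ABGAAACBCAWHTAACAHHTDKGGCTYCGGGDAHAS), then reverse for 5'→3'.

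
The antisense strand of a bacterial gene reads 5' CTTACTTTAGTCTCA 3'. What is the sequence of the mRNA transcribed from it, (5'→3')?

The mRNA has the sequence of the coding strand (reverse complement of the template) with T→U. Reverse complement of CTTACTTTAGTCTCA is TGAGACTAAAGTAAG; then T→U.

5′-UGAGACUAAAGUAAG-3′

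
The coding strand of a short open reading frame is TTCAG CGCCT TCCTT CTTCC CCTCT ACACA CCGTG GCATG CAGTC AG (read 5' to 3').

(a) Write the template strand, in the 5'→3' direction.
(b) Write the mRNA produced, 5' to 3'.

(a) The template strand is the reverse complement of the coding strand: complement AAGTCGCGGAAGGAAGAAGGGGAGATGTGTGGCACCGTACGTCAGTC, then reverse.
(b) mRNA matches the coding strand with T→U.

(a) 5'-CTGACTGCATGCCACGGTGTGTAGAGGGGAAGAAGGAAGGCGCTGAA-3'
(b) 5'-UUCAGCGCCUUCCUUCUUCCCCUCUACACACCGUGGCAUGCAGUCAG-3'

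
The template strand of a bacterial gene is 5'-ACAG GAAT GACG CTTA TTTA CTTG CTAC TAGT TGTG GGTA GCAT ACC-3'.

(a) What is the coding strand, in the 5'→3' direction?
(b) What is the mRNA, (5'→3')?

(a) 5′-GGTATGCTACCCACAACTAGTAGCAAGTAAATAAGCGTCATTCCTGT-3′
(b) 5'-GGUAUGCUACCCACAACUAGUAGCAAGUAAAUAAGCGUCAUUCCUGU-3'

(a) The coding strand is the reverse complement of the template: complement TGTCCTTACTGCGAATAAATGAACGATGATCAACACCCATCGTATGG, then reverse.
(b) mRNA has the coding-strand sequence with T→U.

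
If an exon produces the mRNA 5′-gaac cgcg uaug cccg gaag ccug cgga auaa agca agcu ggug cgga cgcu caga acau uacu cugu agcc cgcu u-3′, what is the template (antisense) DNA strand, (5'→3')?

5'-AAGCGGGCTACAGAGTAATGTTCTGAGCGTCCGCACCAGCTTGCTTTATTCCGCAGGCTTCCGGGCATACGCGGTTC-3'

Replace U with T to get the coding DNA strand: GAACCGCGTATGCCCGGAAGCCTGCGGAATAAAGCAAGCTGGTGCGGACGCTCAGAACATTACTCTGTAGCCCGCTT. The template strand is its reverse complement (complement CTTGGCGCATACGGGCCTTCGGACGCCTTATTTCGTTCGACCACGCCTGCGAGTCTTGTAATGAGACATCGGGCGAA, then reverse).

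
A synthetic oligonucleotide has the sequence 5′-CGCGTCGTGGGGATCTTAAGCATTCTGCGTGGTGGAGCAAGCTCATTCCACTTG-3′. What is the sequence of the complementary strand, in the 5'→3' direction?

Pairing A↔T and G↔C gives GCGCAGCACCCCTAGAATTCGTAAGACGCACCACCTCGTTCGAGTAAGGTGAAC, running 3'→5'. Reverse for the 5'→3' convention.

5'-CAAGTGGAATGAGCTTGCTCCACCACGCAGAATGCTTAAGATCCCCACGACGCG-3'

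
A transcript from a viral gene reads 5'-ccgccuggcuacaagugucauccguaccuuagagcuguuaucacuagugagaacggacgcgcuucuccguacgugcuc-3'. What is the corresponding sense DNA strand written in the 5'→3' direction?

The coding DNA strand has the same 5'→3' sequence as the mRNA with U replaced by T.

5'-CCGCCTGGCTACAAGTGTCATCCGTACCTTAGAGCTGTTATCACTAGTGAGAACGGACGCGCTTCTCCGTACGTGCTC-3'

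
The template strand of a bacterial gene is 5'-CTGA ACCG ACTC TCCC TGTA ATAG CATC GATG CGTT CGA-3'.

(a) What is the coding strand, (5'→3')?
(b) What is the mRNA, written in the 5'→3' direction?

(a) 5'-TCGAACGCATCGATGCTATTACAGGGAGAGTCGGTTCAG-3'
(b) 5'-UCGAACGCAUCGAUGCUAUUACAGGGAGAGUCGGUUCAG-3'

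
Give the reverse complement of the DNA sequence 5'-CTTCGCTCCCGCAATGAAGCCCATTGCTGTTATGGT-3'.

5'-ACCATAACAGCAATGGGCTTCATTGCGGGAGCGAAG-3'

Reading the sequence 3'→5' and pairing each base (A↔T, G↔C) gives the reverse complement directly.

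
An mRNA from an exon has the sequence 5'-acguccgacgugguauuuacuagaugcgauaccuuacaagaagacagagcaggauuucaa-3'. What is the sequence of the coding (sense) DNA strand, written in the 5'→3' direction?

5'-ACGTCCGACGTGGTATTTACTAGATGCGATACCTTACAAGAAGACAGAGCAGGATTTCAA-3'

The coding DNA strand has the same 5'→3' sequence as the mRNA with U replaced by T.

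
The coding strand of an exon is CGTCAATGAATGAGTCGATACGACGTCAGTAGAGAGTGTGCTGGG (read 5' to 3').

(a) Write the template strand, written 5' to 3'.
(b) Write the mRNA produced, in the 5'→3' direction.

(a) 5'-CCCAGCACACTCTCTACTGACGTCGTATCGACTCATTCATTGACG-3'
(b) 5'-CGUCAAUGAAUGAGUCGAUACGACGUCAGUAGAGAGUGUGCUGGG-3'

(a) The template strand is the reverse complement of the coding strand: complement GCAGTTACTTACTCAGCTATGCTGCAGTCATCTCTCACACGACCC, then reverse.
(b) mRNA matches the coding strand with T→U.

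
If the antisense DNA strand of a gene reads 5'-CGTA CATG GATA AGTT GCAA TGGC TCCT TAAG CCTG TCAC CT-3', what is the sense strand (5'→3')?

5'-AGGTGACAGGCTTAAGGAGCCATTGCAACTTATCCATGTACG-3'

The coding strand is complementary and antiparallel to the template: take the complement (A↔T, G↔C) and reverse.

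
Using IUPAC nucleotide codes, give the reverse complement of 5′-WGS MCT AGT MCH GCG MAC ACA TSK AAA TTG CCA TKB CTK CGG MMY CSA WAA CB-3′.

5'-VGTTWTSGRKKCCGMAGVMATGGCAATTTMSATGTGTKCGCDGKACTAGKSCW-3'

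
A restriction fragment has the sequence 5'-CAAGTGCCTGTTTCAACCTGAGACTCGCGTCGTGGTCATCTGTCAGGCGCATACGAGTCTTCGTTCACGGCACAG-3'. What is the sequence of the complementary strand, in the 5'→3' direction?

Pairing A↔T and G↔C gives GTTCACGGACAAAGTTGGACTCTGAGCGCAGCACCAGTAGACAGTCCGCGTATGCTCAGAAGCAAGTGCCGTGTC, running 3'→5'. Reverse for the 5'→3' convention.

5'-CTGTGCCGTGAACGAAGACTCGTATGCGCCTGACAGATGACCACGACGCGAGTCTCAGGTTGAAACAGGCACTTG-3'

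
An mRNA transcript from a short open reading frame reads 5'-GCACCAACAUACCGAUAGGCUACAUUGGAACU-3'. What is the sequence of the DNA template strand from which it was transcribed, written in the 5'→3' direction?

Replace U with T to get the coding DNA strand: GCACCAACATACCGATAGGCTACATTGGAACT. The template strand is its reverse complement (complement CGTGGTTGTATGGCTATCCGATGTAACCTTGA, then reverse).

5′-AGTTCCAATGTAGCCTATCGGTATGTTGGTGC-3′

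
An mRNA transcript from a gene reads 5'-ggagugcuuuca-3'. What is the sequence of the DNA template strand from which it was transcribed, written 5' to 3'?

Replace U with T to get the coding DNA strand: GGAGTGCTTTCA. The template strand is its reverse complement (complement CCTCACGAAAGT, then reverse).

5′-TGAAAGCACTCC-3′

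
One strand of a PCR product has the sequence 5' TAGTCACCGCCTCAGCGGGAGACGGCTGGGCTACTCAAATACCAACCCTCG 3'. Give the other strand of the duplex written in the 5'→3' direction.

5'-CGAGGGTTGGTATTTGAGTAGCCCAGCCGTCTCCCGCTGAGGCGGTGACTA-3'

The complement of TAGTCACCGCCTCAGCGGGAGACGGCTGGGCTACTCAAATACCAACCCTCG is ATCAGTGGCGGAGTCGCCCTCTGCCGACCCGATGAGTTTATGGTTGGGAGC (A↔T, G↔C). DNA strands are antiparallel, so the complementary strand runs 3'→5'; reversing gives the 5'→3' form.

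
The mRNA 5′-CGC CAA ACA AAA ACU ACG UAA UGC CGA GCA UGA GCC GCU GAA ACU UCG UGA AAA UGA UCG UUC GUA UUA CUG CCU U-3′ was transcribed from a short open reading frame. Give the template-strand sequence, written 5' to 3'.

5'-AAGGCAGTAATACGAACGATCATTTTCACGAAGTTTCAGCGGCTCATGCTCGGCATTACGTAGTTTTTGTTTGGCG-3'

Replace U with T to get the coding DNA strand: CGCCAAACAAAAACTACGTAATGCCGAGCATGAGCCGCTGAAACTTCGTGAAAATGATCGTTCGTATTACTGCCTT. The template strand is its reverse complement (complement GCGGTTTGTTTTTGATGCATTACGGCTCGTACTCGGCGACTTTGAAGCACTTTTACTAGCAAGCATAATGACGGAA, then reverse).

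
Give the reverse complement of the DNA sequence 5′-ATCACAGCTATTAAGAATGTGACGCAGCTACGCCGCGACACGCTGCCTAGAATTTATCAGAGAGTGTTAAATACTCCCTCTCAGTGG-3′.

5'-CCACTGAGAGGGAGTATTTAACACTCTCTGATAAATTCTAGGCAGCGTGTCGCGGCGTAGCTGCGTCACATTCTTAATAGCTGTGAT-3'

Reading the sequence 3'→5' and pairing each base (A↔T, G↔C) gives the reverse complement directly.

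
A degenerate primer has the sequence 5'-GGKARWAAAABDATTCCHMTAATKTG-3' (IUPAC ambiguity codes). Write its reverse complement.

Standard pairs A↔T, G↔C; ambiguity codes pair R↔Y, M↔K, W↔W, B↔V, D↔H. Complement (CCMTYWTTTTVHTAAGGDKATTAMAC), then reverse for 5'→3'.

5'-CAMATTAKDGGAATHVTTTTWYTMCC-3'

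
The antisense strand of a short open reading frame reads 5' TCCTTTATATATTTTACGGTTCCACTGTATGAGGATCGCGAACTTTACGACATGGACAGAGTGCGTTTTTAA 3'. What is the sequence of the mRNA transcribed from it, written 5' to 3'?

5'-UUAAAAACGCACUCUGUCCAUGUCGUAAAGUUCGCGAUCCUCAUACAGUGGAACCGUAAAAUAUAUAAAGGA-3'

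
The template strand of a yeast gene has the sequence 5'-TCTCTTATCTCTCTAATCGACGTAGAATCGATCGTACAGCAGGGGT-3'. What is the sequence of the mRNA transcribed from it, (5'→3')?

RNA polymerase reads the template 3'→5' and synthesizes mRNA 5'→3' by base-pairing (A→U, T→A, G↔C). The complement of the template is AGAGAATAGAGAGATTAGCTGCATCTTAGCTAGCATGTCGTCCCCA; antiparallel, so 5'→3' the coding strand is ACCCCTGCTGTACGATCGATTCTACGTCGATTAGAGAGATAAGAGA. Replace T with U for the mRNA.

5'-ACCCCUGCUGUACGAUCGAUUCUACGUCGAUUAGAGAGAUAAGAGA-3'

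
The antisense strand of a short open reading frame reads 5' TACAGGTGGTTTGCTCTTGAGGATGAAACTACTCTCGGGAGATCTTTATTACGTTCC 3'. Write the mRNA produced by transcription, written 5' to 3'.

5'-GGAACGUAAUAAAGAUCUCCCGAGAGUAGUUUCAUCCUCAAGAGCAAACCACCUGUA-3'

RNA polymerase reads the template 3'→5' and synthesizes mRNA 5'→3' by base-pairing (A→U, T→A, G↔C). The complement of the template is ATGTCCACCAAACGAGAACTCCTACTTTGATGAGAGCCCTCTAGAAATAATGCAAGG; antiparallel, so 5'→3' the coding strand is GGAACGTAATAAAGATCTCCCGAGAGTAGTTTCATCCTCAAGAGCAAACCACCTGTA. Replace T with U for the mRNA.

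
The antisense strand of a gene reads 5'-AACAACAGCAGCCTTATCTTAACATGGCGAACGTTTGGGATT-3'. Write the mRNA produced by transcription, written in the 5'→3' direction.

5′-AAUCCCAAACGUUCGCCAUGUUAAGAUAAGGCUGCUGUUGUU-3′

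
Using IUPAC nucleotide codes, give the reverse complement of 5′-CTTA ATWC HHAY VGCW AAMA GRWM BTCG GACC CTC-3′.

Standard pairs A↔T, G↔C; ambiguity codes pair R↔Y, M↔K, W↔W, B↔V, H↔D. Complement (GAATTAWGDDTRBCGWTTKTCYWKVAGCCTGGGAG), then reverse for 5'→3'.

5'-GAGGGTCCGAVKWYCTKTTWGCBRTDDGWATTAAG-3'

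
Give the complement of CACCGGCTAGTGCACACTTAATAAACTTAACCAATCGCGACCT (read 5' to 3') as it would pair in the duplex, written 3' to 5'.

Base-pairing A↔T, G↔C gives the complement. The complementary strand is antiparallel, so paired with a 5'→3' strand it runs 3'→5'.

3'-GTGGCCGATCACGTGTGAATTATTTGAATTGGTTAGCGCTGGA-5'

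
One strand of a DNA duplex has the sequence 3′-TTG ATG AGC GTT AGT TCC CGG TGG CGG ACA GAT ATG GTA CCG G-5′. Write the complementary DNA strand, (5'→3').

5′-AACTACTCGCAATCAAGGGCCACCGCCTGTCTATACCATGGCC-3′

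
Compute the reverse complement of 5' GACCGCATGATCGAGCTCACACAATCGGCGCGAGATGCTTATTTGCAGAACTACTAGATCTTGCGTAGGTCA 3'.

Complement each base (A↔T, G↔C): CTGGCGTACTAGCTCGAGTGTGTTAGCCGCGCTCTACGAATAAACGTCTTGATGATCTAGAACGCATCCAGT. Then reverse.

5'-TGACCTACGCAAGATCTAGTAGTTCTGCAAATAAGCATCTCGCGCCGATTGTGTGAGCTCGATCATGCGGTC-3'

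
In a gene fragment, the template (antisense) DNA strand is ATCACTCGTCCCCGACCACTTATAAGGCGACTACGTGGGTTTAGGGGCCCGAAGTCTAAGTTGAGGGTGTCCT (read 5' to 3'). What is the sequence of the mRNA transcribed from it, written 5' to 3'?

The mRNA has the sequence of the coding strand (reverse complement of the template) with T→U. Reverse complement of ATCACTCGTCCCCGACCACTTATAAGGCGACTACGTGGGTTTAGGGGCCCGAAGTCTAAGTTGAGGGTGTCCT is AGGACACCCTCAACTTAGACTTCGGGCCCCTAAACCCACGTAGTCGCCTTATAAGTGGTCGGGGACGAGTGAT; then T→U.

5′-AGGACACCCUCAACUUAGACUUCGGGCCCCUAAACCCACGUAGUCGCCUUAUAAGUGGUCGGGGACGAGUGAU-3′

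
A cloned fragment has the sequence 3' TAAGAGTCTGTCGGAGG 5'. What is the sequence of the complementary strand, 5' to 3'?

The strand is given 3'→5', so its complement runs 5'→3' in the same left-to-right order: pair each base A↔T, G↔C.

5'-ATTCTCAGACAGCCTCC-3'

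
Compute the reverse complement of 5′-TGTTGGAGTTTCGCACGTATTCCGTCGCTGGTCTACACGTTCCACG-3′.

5'-CGTGGAACGTGTAGACCAGCGACGGAATACGTGCGAAACTCCAACA-3'

Reading the sequence 3'→5' and pairing each base (A↔T, G↔C) gives the reverse complement directly.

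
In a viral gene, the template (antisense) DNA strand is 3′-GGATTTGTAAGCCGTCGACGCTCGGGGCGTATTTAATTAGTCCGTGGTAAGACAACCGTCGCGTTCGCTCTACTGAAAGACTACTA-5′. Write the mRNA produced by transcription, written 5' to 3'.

Reading the template 3'→5' as shown, RNA polymerase pairs each base (A→U, T→A, G↔C) to build mRNA 5'→3' directly.

5'-CCUAAACAUUCGGCAGCUGCGAGCCCCGCAUAAAUUAAUCAGGCACCAUUCUGUUGGCAGCGCAAGCGAGAUGACUUUCUGAUGAU-3'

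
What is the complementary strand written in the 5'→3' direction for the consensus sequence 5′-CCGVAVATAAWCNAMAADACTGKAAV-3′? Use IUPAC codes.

5'-BTTMCAGTHTTKTNGWTTATBTBCGG-3'

Standard pairs A↔T, G↔C; ambiguity codes pair M↔K, W↔W, D↔H, V↔B, N↔N. Complement (GGCBTBTATTWGNTKTTHTGACMTTB), then reverse for 5'→3'.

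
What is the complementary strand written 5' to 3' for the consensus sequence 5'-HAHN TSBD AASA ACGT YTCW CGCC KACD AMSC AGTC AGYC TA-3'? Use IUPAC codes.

Standard pairs A↔T, G↔C; ambiguity codes pair Y↔R, M↔K, W↔W, S↔S, B↔V, D↔H, N↔N. Complement (DTDNASVHTTSTTGCARAGWGCGGMTGHTKSGTCAGTCRGAT), then reverse for 5'→3'.

5′-TAGRCTGACTGSKTHGTMGGCGWGARACGTTSTTHVSANDTD-3′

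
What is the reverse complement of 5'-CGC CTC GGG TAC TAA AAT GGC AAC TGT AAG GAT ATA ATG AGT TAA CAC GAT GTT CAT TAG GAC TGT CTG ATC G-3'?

5'-CGATCAGACAGTCCTAATGAACATCGTGTTAACTCATTATATCCTTACAGTTGCCATTTTAGTACCCGAGGCG-3'

Reading the sequence 3'→5' and pairing each base (A↔T, G↔C) gives the reverse complement directly.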